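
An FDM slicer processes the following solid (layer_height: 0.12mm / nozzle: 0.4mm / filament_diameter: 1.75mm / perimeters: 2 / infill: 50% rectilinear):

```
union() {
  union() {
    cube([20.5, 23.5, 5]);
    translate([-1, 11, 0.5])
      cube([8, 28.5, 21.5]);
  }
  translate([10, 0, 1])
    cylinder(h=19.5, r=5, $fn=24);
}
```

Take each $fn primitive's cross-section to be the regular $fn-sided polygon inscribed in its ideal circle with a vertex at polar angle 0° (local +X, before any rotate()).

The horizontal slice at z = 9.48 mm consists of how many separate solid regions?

2

At z = 9.48 mm: the cube is absent (z outside [0, 5]); the 8×28.5 cube at (-1, 11) contributes its full rectangle; Taking the union: only the 8×28.5 cube at (-1, 11) is present, so the union is just that shape — 1 connected region; the r=5 cylinder at (10, 0) contributes a regular 24-gon of circumradius 5; Merging all regions: the 2 present regions are separate (no shared area or edge), so areas and boundary lengths simply add and each stays a separate island — 2 connected regions. The result has 2 disconnected regions.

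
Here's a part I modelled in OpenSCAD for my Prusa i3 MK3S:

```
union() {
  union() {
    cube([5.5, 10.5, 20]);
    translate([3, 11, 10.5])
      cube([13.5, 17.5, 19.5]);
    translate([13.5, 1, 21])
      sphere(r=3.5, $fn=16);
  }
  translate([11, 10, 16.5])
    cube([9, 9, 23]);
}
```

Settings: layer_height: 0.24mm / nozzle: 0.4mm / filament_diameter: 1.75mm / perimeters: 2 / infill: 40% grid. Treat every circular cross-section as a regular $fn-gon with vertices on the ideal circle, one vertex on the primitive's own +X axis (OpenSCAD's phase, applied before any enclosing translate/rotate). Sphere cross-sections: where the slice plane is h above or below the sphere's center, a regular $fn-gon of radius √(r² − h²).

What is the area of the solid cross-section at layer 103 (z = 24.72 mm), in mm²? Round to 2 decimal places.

273.25 mm²

At z = 24.72 mm: the cube is not intersected at this z (z outside [0, 20]); the cube at (3, 11) is present — its section is the full 13.5×17.5 rectangle (area 236.25 mm²); the sphere at (13.5, 1) is not intersected at this z (|z−center|=3.720 > r=3.5); Merging all regions: only the 13.5×17.5 cube at (3, 11) is present, so the union is just that shape — area = 236.25 mm²; the 9×9 cube at (11, 10) contributes its full rectangle (area 81.00 mm²); Combining (union): the regions partially overlap — summed areas 317.25 mm² minus the doubly-counted overlap 44.00 mm² gives 273.25 mm² — area = 273.25 mm². Overall, the cross-section is a single solid region. Net area = 273.25 mm².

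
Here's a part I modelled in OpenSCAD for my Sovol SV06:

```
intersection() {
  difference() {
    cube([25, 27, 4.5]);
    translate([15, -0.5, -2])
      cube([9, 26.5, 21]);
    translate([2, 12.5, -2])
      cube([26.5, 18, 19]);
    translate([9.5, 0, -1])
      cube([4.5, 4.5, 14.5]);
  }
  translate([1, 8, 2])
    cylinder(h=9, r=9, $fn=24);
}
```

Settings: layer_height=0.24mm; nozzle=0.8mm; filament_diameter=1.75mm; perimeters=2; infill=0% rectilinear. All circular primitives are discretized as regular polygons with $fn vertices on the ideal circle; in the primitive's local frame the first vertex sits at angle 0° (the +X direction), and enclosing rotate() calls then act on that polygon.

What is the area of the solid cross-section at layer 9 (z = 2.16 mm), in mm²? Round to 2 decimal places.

120.21 mm²

At z = 2.16 mm: the 25×27 cube contributes its full rectangle (area 675.00 mm²); the cube at (15, -0.5) (footprint 9×26.5) is included at this height (area 238.50 mm²); the 26.5×18 cube at (2, 12.5) contributes its full rectangle (area 477.00 mm²); the cube at (9.5, 0) is present — its section is the full 4.5×4.5 rectangle (area 20.25 mm²); Taking the first minus the rest: starting from the 25×27 cube (675.00 mm²), the 9×26.5 cube at (15, -0.5) partially overlaps it — only the 234.00 mm² overlap (of its 238.50 mm²) is removed, clipping the outline; the 26.5×18 cube at (2, 12.5) partially overlaps it — only the 212.00 mm² overlap (of its 477.00 mm²) is removed, clipping the outline; the 4.5×4.5 cube at (9.5, 0) lies inside it touching the edge (removes its full 20.25 mm²) — area = 208.75 mm²; the r=9 cylinder at (1, 8) gives a regular 24-gon of circumradius 9 (constant along its height) (area = (24/2)·9.000²·sin(360°/24) = 251.57 mm²); After intersecting: the r=9 cylinder at (1, 8) partially overlaps the result so far; clipping to the common part keeps 120.21 mm² — area = 120.21 mm². Overall, the cross-section is a single solid region. Net area = 120.21 mm².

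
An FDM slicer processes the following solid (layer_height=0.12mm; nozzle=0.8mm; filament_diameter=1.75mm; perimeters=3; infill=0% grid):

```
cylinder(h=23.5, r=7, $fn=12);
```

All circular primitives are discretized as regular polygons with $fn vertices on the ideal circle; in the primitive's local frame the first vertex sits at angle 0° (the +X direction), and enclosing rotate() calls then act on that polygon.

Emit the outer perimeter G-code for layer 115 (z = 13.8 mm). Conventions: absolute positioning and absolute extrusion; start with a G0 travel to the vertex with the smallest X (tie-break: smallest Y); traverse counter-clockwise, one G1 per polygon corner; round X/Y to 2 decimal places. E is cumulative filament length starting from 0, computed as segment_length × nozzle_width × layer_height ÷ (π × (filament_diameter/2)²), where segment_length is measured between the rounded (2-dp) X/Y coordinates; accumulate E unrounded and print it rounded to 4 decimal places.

At z = 13.8 mm: the r=7 cylinder gives a regular 12-gon of circumradius 7 (constant along its height). The outline is a single polygon with 12 vertices. Extrusion per mm of travel: 0.8 × 0.12 / (π × 0.875²) = 0.039912. Accumulating E over each segment gives final E = 1.7351.

G0 X-7.00 Y0.00 Z13.80
G1 X-6.06 Y-3.50 E0.1446
G1 X-3.50 Y-6.06 E0.2891
G1 X0.00 Y-7.00 E0.4338
G1 X3.50 Y-6.06 E0.5784
G1 X6.06 Y-3.50 E0.7229
G1 X7.00 Y0.00 E0.8676
G1 X6.06 Y3.50 E1.0122
G1 X3.50 Y6.06 E1.1567
G1 X0.00 Y7.00 E1.3013
G1 X-3.50 Y6.06 E1.4460
G1 X-6.06 Y3.50 E1.5905
G1 X-7.00 Y0.00 E1.7351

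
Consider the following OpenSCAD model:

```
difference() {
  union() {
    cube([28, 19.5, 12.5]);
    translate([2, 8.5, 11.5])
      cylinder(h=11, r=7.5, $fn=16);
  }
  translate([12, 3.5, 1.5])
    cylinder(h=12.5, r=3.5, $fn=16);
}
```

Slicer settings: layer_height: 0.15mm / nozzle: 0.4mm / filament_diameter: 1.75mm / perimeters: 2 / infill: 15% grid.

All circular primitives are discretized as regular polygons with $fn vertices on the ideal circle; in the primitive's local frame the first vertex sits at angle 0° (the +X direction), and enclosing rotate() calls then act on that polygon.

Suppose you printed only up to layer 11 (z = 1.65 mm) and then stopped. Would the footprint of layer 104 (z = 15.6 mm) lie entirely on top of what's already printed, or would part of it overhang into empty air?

part overhangs

Compare the two slices. At z = 1.65: the cube is present — its section is the full 28×19.5 rectangle (area 546.00 mm²); the cylinder at (2, 8.5) does not reach this height (z outside [11.5, 22.5]); Taking the union: only the 28×19.5 cube is present, so the union is just that shape — area = 546.00 mm²; the cylinder at (12, 3.5): section is a regular 16-gon, circumradius r=3.5 (area = (16/2)·3.500²·sin(360°/16) = 37.50 mm²); After the difference (first − rest): starting from the result so far (546.00 mm²), the r=3.5 cylinder at (12, 3.5) lies inside it touching the edge (removes its full 37.50 mm²) — area = 508.50 mm². At z = 15.6: the cube is absent (z outside [0, 12.5]); the r=7.5 cylinder at (2, 8.5) gives a regular 16-gon of circumradius 7.5 (constant along its height) (area = (16/2)·7.500²·sin(360°/16) = 172.21 mm²); Merging all regions: only the r=7.5 cylinder at (2, 8.5) is present, so the union is just that shape — area = 172.21 mm²; the cylinder at (12, 3.5) does not reach this height (z outside [1.5, 14]); After the difference (first − rest): none of the subtracted shapes is present at this height, so that combined region is unchanged — area = 172.21 mm². Checking containment: at z = 15.6 the cross-section extends beyond the z = 1.65 cross-section by about 56.90 mm².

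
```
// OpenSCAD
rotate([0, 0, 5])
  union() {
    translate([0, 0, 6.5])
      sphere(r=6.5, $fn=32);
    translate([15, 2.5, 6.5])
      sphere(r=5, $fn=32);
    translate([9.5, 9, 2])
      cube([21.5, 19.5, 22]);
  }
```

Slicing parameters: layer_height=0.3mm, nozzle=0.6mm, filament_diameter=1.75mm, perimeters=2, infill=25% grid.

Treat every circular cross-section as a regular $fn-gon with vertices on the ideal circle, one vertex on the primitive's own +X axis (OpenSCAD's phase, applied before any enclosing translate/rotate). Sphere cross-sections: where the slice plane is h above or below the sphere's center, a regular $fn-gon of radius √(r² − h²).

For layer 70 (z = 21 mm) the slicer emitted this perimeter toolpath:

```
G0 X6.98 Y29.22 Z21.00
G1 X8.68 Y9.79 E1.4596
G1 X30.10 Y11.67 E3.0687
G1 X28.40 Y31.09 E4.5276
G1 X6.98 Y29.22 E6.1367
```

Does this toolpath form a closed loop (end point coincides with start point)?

yes

Start point (G0): (6.98, 29.22). End point (last G1): the path returns to the start — closed.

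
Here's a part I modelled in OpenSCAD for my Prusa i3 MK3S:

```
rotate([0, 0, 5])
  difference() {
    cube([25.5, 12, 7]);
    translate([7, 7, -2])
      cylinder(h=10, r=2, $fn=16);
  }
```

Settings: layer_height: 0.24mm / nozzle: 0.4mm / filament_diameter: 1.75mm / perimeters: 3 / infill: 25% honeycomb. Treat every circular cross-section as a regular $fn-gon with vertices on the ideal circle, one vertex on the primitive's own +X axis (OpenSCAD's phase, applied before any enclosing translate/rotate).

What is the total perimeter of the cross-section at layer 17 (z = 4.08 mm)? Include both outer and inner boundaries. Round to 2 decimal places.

At z = 4.08 mm: the cube (footprint 25.5×12) is included at this height (perimeter 75.00 mm); the r=2 cylinder at (7, 7) gives a regular 16-gon of circumradius 2 (constant along its height) (perimeter = 2·16·2.000·sin(180°/16) = 12.49 mm); After the difference (first − rest): starting from the 25.5×12 cube, the r=2 cylinder at (7, 7) lies wholly inside it (removes its full 12.25 mm² and its 12.49 mm outline becomes a hole wall) — boundary (outer + 1 inner loop) = 87.49 mm; (whole slice rotated 5° about Z — lengths, areas and connectivity unchanged). Overall, the cross-section is one region with 1 hole. Total boundary length (outer + inner) = 87.49 mm.

87.49 mm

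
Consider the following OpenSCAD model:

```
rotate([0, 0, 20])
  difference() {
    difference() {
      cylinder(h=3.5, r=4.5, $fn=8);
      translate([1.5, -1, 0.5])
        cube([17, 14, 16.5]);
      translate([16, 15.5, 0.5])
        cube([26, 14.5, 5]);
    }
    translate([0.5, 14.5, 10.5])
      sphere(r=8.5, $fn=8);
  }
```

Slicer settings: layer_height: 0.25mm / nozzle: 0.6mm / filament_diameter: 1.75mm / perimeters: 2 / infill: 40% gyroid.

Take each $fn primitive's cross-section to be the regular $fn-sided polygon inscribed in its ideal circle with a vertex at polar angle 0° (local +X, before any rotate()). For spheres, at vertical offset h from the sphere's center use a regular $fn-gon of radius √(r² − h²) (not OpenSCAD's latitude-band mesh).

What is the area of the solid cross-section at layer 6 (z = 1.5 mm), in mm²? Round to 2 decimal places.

46.45 mm²

At z = 1.5 mm: the r=4.5 cylinder contributes a regular 8-gon of circumradius 4.5 (area = (8/2)·4.500²·sin(360°/8) = 57.28 mm²); the cube at (1.5, -1) (footprint 17×14) is included at this height (area 238.00 mm²); the cube at (16, 15.5) is present — its section is the full 26×14.5 rectangle (area 377.00 mm²); Taking the first minus the rest: starting from the r=4.5 cylinder (57.28 mm²), the 17×14 cube at (1.5, -1) partially overlaps it — only the 10.83 mm² overlap (of its 238.00 mm²) is removed, clipping the outline; the 26×14.5 cube at (16, 15.5) misses the remaining region (no effect) — area = 46.45 mm²; the sphere at (0.5, 14.5) is absent (|z−center|=9.000 > r=8.5); Subtracting the remaining from the first: none of the subtracted shapes is present at this height, so that combined region is unchanged — area = 46.45 mm²; (whole slice rotated 20° about Z — lengths, areas and connectivity unchanged). Overall, the cross-section is a single solid region. Net area = 46.45 mm².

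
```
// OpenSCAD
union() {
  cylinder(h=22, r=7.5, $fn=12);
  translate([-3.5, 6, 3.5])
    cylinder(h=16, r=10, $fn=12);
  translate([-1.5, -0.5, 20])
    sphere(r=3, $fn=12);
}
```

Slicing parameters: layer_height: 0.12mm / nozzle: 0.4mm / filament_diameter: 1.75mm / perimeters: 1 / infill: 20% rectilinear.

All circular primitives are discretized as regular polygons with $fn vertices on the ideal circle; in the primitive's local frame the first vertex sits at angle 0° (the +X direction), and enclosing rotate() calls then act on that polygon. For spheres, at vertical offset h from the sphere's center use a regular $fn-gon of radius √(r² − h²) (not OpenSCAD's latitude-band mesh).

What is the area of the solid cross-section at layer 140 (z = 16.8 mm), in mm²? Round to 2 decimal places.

358.08 mm²

At z = 16.8 mm: the r=7.5 cylinder gives a regular 12-gon of circumradius 7.5 (constant along its height) (area = (12/2)·7.500²·sin(360°/12) = 168.75 mm²); the cylinder at (-3.5, 6): section is a regular 12-gon, circumradius r=10 (area = (12/2)·10.000²·sin(360°/12) = 300.00 mm²); the sphere at (-1.5, -0.5) is absent (|z−center|=3.200 > r=3); Taking the union: the regions partially overlap — summed areas 468.75 mm² minus the doubly-counted overlap 110.67 mm² gives 358.08 mm² — area = 358.08 mm². Overall, the cross-section is a single solid region. Net area = 358.08 mm².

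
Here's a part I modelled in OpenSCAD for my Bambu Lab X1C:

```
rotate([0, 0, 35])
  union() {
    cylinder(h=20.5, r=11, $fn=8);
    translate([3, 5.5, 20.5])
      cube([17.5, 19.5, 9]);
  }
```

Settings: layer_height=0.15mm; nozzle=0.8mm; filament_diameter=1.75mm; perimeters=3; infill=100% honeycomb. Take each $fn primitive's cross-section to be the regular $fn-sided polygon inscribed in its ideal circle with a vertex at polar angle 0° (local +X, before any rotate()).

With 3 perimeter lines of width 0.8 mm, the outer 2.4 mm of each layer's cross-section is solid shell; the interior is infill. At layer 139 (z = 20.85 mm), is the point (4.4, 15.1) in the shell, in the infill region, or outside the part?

At z = 20.85 mm: the cylinder is not intersected at this z (z outside [0, 20.5]); the cube at (3, 5.5) (footprint 17.5×19.5) is included at this height; Taking the union: only the 17.5×19.5 cube at (3, 5.5) is present, so the union is just that shape — 1 connected region; (rotated 35° about Z; rotation is an isometry so areas/perimeters/island counts are preserved). Overall, the cross-section is a single solid region. Undo the 35° rotation: the query point maps to (12.265, 9.845) in the un-rotated model frame. The nearest boundary edge runs (3.00, 5.50)→(20.50, 5.50); distance from the point to it = 4.35 mm. The point is inside the cross-section and 4.35 mm from the nearest boundary — more than the 2.4 mm shell width (3 × 0.8), so it's in the infill interior.

infill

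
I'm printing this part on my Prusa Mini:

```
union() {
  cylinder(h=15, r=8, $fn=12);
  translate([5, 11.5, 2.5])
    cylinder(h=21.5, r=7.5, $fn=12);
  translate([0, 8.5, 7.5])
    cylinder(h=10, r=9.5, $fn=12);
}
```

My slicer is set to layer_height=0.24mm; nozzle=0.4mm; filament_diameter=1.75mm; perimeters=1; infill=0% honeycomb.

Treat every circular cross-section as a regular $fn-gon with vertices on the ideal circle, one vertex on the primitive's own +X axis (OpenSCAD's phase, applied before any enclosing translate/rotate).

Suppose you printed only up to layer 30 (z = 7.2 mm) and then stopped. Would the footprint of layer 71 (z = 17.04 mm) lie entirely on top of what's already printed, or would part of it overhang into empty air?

part overhangs

Compare the two slices. At z = 7.2: the r=8 cylinder contributes a regular 12-gon of circumradius 8 (area = (12/2)·8.000²·sin(360°/12) = 192.00 mm²); the cylinder at (5, 11.5): section is a regular 12-gon, circumradius r=7.5 (area = (12/2)·7.500²·sin(360°/12) = 168.75 mm²); the cylinder at (0, 8.5) does not reach this height (z outside [7.5, 17.5]); Combining (union): the regions partially overlap — summed areas 360.75 mm² minus the doubly-counted overlap 15.03 mm² gives 345.72 mm² — area = 345.72 mm². At z = 17.04: the cylinder is absent (z outside [0, 15]); the r=7.5 cylinder at (5, 11.5) gives a regular 12-gon of circumradius 7.5 (constant along its height) (area = (12/2)·7.500²·sin(360°/12) = 168.75 mm²); the r=9.5 cylinder at (0, 8.5) contributes a regular 12-gon of circumradius 9.5 (area = (12/2)·9.500²·sin(360°/12) = 270.75 mm²); Combining (union): the regions partially overlap — summed areas 439.50 mm² minus the doubly-counted overlap 118.83 mm² gives 320.67 mm² — area = 320.67 mm². Checking containment: at z = 17.04 the cross-section extends beyond the z = 7.2 cross-section by about 77.21 mm².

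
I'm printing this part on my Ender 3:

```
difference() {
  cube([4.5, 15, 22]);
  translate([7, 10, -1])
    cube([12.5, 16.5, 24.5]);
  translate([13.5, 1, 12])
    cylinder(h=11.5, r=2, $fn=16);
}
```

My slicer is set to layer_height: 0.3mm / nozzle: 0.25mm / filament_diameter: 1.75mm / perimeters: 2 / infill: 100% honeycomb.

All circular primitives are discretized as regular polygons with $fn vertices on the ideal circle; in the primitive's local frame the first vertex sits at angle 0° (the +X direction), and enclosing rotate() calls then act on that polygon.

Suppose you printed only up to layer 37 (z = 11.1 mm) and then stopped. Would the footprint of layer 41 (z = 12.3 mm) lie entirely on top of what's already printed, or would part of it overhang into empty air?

entirely on top

Compare the two slices. At z = 11.1: the cube (footprint 4.5×15) is included at this height (area 67.50 mm²); the 12.5×16.5 cube at (7, 10) contributes its full rectangle (area 206.25 mm²); the cylinder at (13.5, 1) does not reach this height (z outside [12, 23.5]); Subtracting the remaining from the first: starting from the 4.5×15 cube (67.50 mm²), the 12.5×16.5 cube at (7, 10) misses the remaining region (no effect) — area = 67.50 mm². At z = 12.3: the cube is present — its section is the full 4.5×15 rectangle (area 67.50 mm²); the cube at (7, 10) (footprint 12.5×16.5) is included at this height (area 206.25 mm²); the r=2 cylinder at (13.5, 1) contributes a regular 16-gon of circumradius 2 (area = (16/2)·2.000²·sin(360°/16) = 12.25 mm²); After the difference (first − rest): starting from the 4.5×15 cube (67.50 mm²), the 12.5×16.5 cube at (7, 10) misses the remaining region (no effect); the r=2 cylinder at (13.5, 1) misses the remaining region (no effect) — area = 67.50 mm². Checking containment: the cross-section at z = 12.3 is a subset of the cross-section at z = 11.1.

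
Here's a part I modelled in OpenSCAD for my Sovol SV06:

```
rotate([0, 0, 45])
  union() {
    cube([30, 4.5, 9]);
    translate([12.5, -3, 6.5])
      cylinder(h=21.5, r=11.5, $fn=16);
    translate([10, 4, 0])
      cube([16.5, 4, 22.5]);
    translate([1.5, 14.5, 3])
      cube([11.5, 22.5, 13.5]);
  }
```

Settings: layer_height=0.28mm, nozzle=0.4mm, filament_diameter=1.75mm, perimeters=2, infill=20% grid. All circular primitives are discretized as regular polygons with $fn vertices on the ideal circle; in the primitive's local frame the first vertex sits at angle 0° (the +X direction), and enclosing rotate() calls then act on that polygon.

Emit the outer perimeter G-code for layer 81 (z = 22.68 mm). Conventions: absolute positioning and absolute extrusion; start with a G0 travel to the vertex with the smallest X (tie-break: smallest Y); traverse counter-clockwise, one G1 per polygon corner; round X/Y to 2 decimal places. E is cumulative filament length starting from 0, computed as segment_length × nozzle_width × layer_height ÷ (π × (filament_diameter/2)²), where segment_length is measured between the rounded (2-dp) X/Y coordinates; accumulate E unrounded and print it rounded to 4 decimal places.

G0 X-0.54 Y6.72 Z22.68
G1 X0.34 Y2.32 E0.2089
G1 X2.83 Y-1.41 E0.4178
G1 X6.56 Y-3.91 E0.6269
G1 X10.96 Y-4.78 E0.8357
G1 X15.36 Y-3.91 E1.0446
G1 X19.09 Y-1.41 E1.2536
G1 X21.58 Y2.32 E1.4625
G1 X22.46 Y6.72 E1.6714
G1 X21.58 Y11.12 E1.8804
G1 X19.09 Y14.85 E2.0892
G1 X15.36 Y17.34 E2.2980
G1 X10.96 Y18.22 E2.5069
G1 X6.56 Y17.34 E2.7159
G1 X2.83 Y14.85 E2.9247
G1 X0.34 Y11.12 E3.1335
G1 X-0.54 Y6.72 E3.3425

At z = 22.68 mm: the cube is absent (z outside [0, 9]); the r=11.5 cylinder at (12.5, -3) gives a regular 16-gon of circumradius 11.5 (constant along its height); the cube at (10, 4) is absent (z outside [0, 22.5]); the cube at (1.5, 14.5) is absent (z outside [3, 16.5]); Combining (union): only the r=11.5 cylinder at (12.5, -3) is present, so the union is just that shape — 1 connected region; (rotated 45° about Z; rotation is an isometry so areas/perimeters/island counts are preserved). The outline is a single polygon with 16 vertices. Extrusion per mm of travel: 0.4 × 0.28 / (π × 0.875²) = 0.046564. Accumulating E over each segment gives final E = 3.3425.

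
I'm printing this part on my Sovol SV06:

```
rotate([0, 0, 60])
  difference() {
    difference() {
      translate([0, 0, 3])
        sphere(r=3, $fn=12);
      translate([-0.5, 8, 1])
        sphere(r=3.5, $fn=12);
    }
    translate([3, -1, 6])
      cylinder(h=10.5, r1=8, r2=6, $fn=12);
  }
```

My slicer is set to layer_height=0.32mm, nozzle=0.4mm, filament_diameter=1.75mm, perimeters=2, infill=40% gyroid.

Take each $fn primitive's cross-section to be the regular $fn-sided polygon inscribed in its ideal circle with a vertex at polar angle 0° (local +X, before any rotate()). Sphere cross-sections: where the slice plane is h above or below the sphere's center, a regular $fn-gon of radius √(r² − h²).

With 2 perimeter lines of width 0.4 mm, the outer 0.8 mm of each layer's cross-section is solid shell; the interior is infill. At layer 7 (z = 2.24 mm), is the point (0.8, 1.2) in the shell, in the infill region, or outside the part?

infill

At z = 2.24 mm: the r=3 sphere contributes a regular 12-gon of circumradius √(3²−0.76²) = 2.902; the r=3.5 sphere at (-0.5, 8) contributes a regular 12-gon of circumradius √(3.5²−1.24²) = 3.273; Subtracting the remaining from the first: starting from the r=3 sphere, the r=3.5 sphere at (-0.5, 8) misses the remaining region (no effect) — 1 connected region; the cone at (3, -1) is absent (z outside [6, 16.5]); Subtracting the remaining from the first: none of the subtracted shapes is present at this height, so that combined region is unchanged — 1 connected region; (rotated 60° about Z; rotation is an isometry so areas/perimeters/island counts are preserved). Overall, the cross-section is a single solid region. Undo the 60° rotation: the query point maps to (1.439, -0.093) in the un-rotated model frame. The nearest boundary edge runs (2.90, 0.00)→(2.51, -1.45); distance from the point to it = 1.39 mm. The point is inside the cross-section and 1.39 mm from the nearest boundary — more than the 0.8 mm shell width (2 × 0.4), so it's in the infill interior.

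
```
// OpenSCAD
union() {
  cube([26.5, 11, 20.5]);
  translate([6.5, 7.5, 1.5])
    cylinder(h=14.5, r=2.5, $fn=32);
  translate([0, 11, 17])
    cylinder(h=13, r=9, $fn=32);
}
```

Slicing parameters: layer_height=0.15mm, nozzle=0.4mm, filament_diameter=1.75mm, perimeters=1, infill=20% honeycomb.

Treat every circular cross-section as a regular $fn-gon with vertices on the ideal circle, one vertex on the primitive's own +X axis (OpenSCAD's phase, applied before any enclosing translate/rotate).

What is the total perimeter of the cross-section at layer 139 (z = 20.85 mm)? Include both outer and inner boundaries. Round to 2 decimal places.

56.46 mm

At z = 20.85 mm: the cube is not intersected at this z (z outside [0, 20.5]); the cylinder at (6.5, 7.5) is not intersected at this z (z outside [1.5, 16]); the cylinder at (0, 11): section is a regular 32-gon, circumradius r=9 (perimeter = 2·32·9.000·sin(180°/32) = 56.46 mm); Combining (union): only the r=9 cylinder at (0, 11) is present, so the union is just that shape — boundary = 56.46 mm. Overall, the cross-section is a single solid region. Total boundary length (outer) = 56.46 mm.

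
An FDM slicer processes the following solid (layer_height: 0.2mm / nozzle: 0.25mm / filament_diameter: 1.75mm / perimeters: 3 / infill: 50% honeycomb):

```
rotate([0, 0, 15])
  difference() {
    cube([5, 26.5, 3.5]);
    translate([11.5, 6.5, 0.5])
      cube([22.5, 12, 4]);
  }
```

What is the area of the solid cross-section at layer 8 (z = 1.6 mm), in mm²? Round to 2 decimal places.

132.50 mm²

At z = 1.6 mm: the cube (footprint 5×26.5) is included at this height (area 132.50 mm²); the cube at (11.5, 6.5) is present — its section is the full 22.5×12 rectangle (area 270.00 mm²); Subtracting the remaining from the first: starting from the 5×26.5 cube (132.50 mm²), the 22.5×12 cube at (11.5, 6.5) misses the remaining region (no effect) — area = 132.50 mm²; (whole slice rotated 15° about Z — lengths, areas and connectivity unchanged). Overall, the cross-section is a single solid region. Net area = 132.50 mm².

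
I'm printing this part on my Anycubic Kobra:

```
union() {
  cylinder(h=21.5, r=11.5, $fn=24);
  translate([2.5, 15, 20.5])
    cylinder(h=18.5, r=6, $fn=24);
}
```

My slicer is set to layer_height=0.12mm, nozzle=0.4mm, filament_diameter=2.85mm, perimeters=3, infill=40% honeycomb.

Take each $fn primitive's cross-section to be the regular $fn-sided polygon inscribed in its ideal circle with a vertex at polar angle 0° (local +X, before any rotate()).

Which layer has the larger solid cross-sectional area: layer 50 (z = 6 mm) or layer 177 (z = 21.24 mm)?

layer 177 (z = 21.24 mm)

Layer 50 (z = 6): the r=11.5 cylinder contributes a regular 24-gon of circumradius 11.5 (area = (24/2)·11.500²·sin(360°/24) = 410.75 mm²); the cylinder at (2.5, 15) is absent (z outside [20.5, 39]); Combining (union): only the r=11.5 cylinder is present, so the union is just that shape — area = 410.75 mm². So its area = 410.75 mm². Layer 177 (z = 21.24): the r=11.5 cylinder gives a regular 24-gon of circumradius 11.5 (constant along its height) (area = (24/2)·11.500²·sin(360°/24) = 410.75 mm²); the r=6 cylinder at (2.5, 15) contributes a regular 24-gon of circumradius 6 (area = (24/2)·6.000²·sin(360°/24) = 111.81 mm²); Taking the union: the regions partially overlap — summed areas 522.56 mm² minus the doubly-counted overlap 11.77 mm² gives 510.79 mm² — area = 510.79 mm². So its area = 510.79 mm². Layer 177 is larger (510.79 vs 410.75 mm²).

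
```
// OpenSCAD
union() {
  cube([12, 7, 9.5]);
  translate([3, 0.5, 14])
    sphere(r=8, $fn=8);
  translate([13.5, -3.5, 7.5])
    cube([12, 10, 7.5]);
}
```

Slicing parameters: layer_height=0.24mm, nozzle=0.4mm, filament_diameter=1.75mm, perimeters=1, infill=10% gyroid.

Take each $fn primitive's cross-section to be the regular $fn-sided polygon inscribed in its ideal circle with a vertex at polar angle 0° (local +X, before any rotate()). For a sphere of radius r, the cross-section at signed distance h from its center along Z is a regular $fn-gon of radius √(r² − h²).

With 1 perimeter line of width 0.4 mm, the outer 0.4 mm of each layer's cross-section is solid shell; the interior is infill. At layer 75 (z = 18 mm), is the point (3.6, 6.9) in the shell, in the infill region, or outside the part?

shell

At z = 18 mm: the cube is absent (z outside [0, 9.5]); the r=8 sphere at (3, 0.5) slices to a regular 8-gon of circumradius 6.928 (√(r²−h²) with h=4 from center); the cube at (13.5, -3.5) does not reach this height (z outside [7.5, 15]); Merging all regions: only the r=8 sphere at (3, 0.5) is present, so the union is just that shape — 1 connected region. Overall, the cross-section is a single solid region. The nearest boundary edge runs (7.90, 5.40)→(3.00, 7.43); distance from the point to it = 0.26 mm. The point is inside the cross-section, 0.26 mm from the nearest boundary — within the 0.4 mm shell band (1 × 0.4).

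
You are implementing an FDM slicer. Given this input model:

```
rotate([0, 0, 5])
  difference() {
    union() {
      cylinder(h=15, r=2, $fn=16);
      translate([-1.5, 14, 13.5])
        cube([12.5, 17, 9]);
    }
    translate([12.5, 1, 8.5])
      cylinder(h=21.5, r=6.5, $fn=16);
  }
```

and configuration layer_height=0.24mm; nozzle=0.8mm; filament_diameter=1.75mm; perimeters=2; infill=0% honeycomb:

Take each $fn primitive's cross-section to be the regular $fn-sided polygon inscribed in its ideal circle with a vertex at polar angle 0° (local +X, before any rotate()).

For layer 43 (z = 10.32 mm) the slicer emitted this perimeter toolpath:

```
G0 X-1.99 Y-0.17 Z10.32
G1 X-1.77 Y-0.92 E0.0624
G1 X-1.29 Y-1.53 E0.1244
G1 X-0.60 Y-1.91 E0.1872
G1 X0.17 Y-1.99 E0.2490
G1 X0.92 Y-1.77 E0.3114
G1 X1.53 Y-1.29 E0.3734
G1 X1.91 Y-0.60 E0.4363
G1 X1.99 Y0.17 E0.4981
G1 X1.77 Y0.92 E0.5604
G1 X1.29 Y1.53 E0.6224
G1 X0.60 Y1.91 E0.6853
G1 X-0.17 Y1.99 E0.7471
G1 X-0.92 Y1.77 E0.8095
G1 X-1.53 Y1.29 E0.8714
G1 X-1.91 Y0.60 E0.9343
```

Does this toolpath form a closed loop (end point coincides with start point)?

Start point (G0): (-1.99, -0.17). End point (last G1): the path does not return to the start — open.

no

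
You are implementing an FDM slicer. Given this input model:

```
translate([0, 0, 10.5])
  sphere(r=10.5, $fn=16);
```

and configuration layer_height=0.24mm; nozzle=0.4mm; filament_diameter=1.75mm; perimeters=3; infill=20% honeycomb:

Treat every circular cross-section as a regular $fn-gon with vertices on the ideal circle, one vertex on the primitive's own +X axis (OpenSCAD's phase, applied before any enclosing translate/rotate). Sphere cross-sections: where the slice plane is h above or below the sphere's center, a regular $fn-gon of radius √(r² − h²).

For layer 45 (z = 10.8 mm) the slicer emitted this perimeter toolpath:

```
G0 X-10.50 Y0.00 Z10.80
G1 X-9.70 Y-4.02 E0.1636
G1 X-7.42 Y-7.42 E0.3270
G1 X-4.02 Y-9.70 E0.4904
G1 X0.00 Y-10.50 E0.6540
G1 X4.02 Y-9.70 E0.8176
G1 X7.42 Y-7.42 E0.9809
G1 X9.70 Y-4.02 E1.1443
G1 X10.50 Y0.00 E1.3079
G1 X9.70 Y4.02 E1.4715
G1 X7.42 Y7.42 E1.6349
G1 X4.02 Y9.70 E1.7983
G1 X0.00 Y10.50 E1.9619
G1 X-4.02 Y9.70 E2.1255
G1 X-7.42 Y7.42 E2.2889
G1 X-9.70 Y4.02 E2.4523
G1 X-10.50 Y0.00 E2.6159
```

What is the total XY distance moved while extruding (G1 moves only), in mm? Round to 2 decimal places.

Sum the Euclidean lengths of each G1 segment: total = 65.54 mm.

65.54 mm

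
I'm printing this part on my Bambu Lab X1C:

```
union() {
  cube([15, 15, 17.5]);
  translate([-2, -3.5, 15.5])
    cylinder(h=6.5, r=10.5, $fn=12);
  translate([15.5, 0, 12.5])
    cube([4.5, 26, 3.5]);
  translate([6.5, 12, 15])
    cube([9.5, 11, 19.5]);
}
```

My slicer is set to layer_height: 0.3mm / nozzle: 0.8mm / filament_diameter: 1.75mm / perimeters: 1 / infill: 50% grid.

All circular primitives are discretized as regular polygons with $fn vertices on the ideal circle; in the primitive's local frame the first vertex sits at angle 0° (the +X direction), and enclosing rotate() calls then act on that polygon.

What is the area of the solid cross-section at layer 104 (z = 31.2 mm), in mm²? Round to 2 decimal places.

104.50 mm²

At z = 31.2 mm: the cube is not intersected at this z (z outside [0, 17.5]); the cylinder at (-2, -3.5) is not intersected at this z (z outside [15.5, 22]); the cube at (15.5, 0) is absent (z outside [12.5, 16]); the cube at (6.5, 12) is present — its section is the full 9.5×11 rectangle (area 104.50 mm²); Merging all regions: only the 9.5×11 cube at (6.5, 12) is present, so the union is just that shape — area = 104.50 mm². Overall, the cross-section is a single solid region. Net area = 104.50 mm².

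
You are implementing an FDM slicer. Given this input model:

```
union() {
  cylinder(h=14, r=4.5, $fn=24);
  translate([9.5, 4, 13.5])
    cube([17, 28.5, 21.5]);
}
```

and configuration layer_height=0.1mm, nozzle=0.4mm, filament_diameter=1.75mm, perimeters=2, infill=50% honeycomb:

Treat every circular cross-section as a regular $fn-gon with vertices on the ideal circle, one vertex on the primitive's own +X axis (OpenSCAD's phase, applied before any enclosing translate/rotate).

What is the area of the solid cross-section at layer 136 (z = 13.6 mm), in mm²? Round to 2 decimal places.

547.39 mm²

At z = 13.6 mm: the cylinder: section is a regular 24-gon, circumradius r=4.5 (area = (24/2)·4.500²·sin(360°/24) = 62.89 mm²); the 17×28.5 cube at (9.5, 4) contributes its full rectangle (area 484.50 mm²); Combining (union): the 2 present regions are separate (no shared area or edge), so areas and boundary lengths simply add and each stays a separate island — area = 547.39 mm². Overall, the cross-section has 2 separate islands. Net area = 547.39 mm².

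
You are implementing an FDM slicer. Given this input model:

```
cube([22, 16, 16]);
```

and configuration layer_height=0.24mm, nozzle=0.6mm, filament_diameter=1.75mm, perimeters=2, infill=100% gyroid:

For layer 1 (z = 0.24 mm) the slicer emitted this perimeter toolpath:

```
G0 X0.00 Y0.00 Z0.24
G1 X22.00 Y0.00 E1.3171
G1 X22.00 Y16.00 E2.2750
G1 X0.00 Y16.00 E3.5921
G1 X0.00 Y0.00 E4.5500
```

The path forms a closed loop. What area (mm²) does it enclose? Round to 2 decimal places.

352.00 mm²

Apply the shoelace formula to the sequence of (X, Y) vertices; enclosed area = 352.00 mm².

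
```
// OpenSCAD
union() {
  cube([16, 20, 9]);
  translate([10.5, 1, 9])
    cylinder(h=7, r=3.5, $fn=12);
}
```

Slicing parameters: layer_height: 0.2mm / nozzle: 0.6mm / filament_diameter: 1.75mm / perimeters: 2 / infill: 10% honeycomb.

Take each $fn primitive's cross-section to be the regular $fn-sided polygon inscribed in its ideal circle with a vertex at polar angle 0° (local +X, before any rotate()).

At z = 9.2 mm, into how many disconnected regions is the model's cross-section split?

1

At z = 9.2 mm: the cube is not intersected at this z (z outside [0, 9]); the r=3.5 cylinder at (10.5, 1) gives a regular 12-gon of circumradius 3.5 (constant along its height); Combining (union): only the r=3.5 cylinder at (10.5, 1) is present, so the union is just that shape — 1 connected region. The result has 1 disconnected region.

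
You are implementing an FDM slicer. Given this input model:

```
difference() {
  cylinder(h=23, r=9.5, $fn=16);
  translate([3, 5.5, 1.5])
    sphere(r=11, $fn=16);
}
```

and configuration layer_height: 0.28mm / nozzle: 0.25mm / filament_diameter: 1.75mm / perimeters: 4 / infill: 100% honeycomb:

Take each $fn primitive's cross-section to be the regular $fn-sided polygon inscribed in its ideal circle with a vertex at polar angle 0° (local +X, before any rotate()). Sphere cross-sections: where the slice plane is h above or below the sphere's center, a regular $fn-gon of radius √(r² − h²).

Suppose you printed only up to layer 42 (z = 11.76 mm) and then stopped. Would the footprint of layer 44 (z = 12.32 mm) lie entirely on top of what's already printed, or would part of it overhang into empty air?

Compare the two slices. At z = 11.76: the r=9.5 cylinder gives a regular 16-gon of circumradius 9.5 (constant along its height) (area = (16/2)·9.500²·sin(360°/16) = 276.30 mm²); the r=11 sphere at (3, 5.5) contributes a regular 16-gon of circumradius √(11²−10.26²) = 3.966 (area = (16/2)·3.966²·sin(360°/16) = 48.16 mm²); After the difference (first − rest): starting from the r=9.5 cylinder (276.30 mm²), the r=11 sphere at (3, 5.5) partially overlaps it — only the 44.93 mm² overlap (of its 48.16 mm²) is removed, clipping the outline — area = 231.37 mm². At z = 12.32: the cylinder: section is a regular 16-gon, circumradius r=9.5 (area = (16/2)·9.500²·sin(360°/16) = 276.30 mm²); the r=11 sphere at (3, 5.5) contributes a regular 16-gon of circumradius √(11²−10.82²) = 1.982 (area = (16/2)·1.982²·sin(360°/16) = 12.02 mm²); Taking the first minus the rest: starting from the r=9.5 cylinder (276.30 mm²), the r=11 sphere at (3, 5.5) lies wholly inside it (removes its full 12.02 mm² and its 12.37 mm outline becomes a hole wall) — area = 264.27 mm². Checking containment: at z = 12.32 the cross-section extends beyond the z = 11.76 cross-section by about 32.90 mm².

part overhangs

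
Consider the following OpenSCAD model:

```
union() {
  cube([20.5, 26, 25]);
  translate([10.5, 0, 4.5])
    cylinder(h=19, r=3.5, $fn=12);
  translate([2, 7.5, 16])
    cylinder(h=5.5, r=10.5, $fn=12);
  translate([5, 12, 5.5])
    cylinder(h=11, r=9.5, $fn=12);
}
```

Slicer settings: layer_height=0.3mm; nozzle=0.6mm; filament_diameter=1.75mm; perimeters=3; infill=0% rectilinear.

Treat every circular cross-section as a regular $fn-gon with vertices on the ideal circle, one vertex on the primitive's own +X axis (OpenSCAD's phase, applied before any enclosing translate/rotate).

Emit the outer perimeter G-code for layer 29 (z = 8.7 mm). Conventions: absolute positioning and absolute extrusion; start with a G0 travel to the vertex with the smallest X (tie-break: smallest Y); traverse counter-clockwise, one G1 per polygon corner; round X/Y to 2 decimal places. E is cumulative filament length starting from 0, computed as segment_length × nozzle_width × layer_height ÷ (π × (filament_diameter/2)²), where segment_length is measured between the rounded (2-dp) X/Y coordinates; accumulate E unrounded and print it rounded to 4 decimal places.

G0 X-4.50 Y12.00 Z8.70
G1 X-3.23 Y7.25 E0.3680
G1 X0.00 Y4.02 E0.7098
G1 X0.00 Y0.00 E1.0106
G1 X7.00 Y0.00 E1.5345
G1 X7.47 Y-1.75 E1.6701
G1 X8.75 Y-3.03 E1.8055
G1 X10.50 Y-3.50 E1.9412
G1 X12.25 Y-3.03 E2.0768
G1 X13.53 Y-1.75 E2.2122
G1 X14.00 Y0.00 E2.3478
G1 X20.50 Y0.00 E2.8343
G1 X20.50 Y26.00 E4.7800
G1 X0.00 Y26.00 E6.3141
G1 X0.00 Y19.98 E6.7646
G1 X-3.23 Y16.75 E7.1064
G1 X-4.50 Y12.00 E7.4744

At z = 8.7 mm: the cube (footprint 20.5×26) is included at this height; the r=3.5 cylinder at (10.5, 0) gives a regular 12-gon of circumradius 3.5 (constant along its height); the cylinder at (2, 7.5) is not intersected at this z (z outside [16, 21.5]); the cylinder at (5, 12): section is a regular 12-gon, circumradius r=9.5; Combining (union): the regions partially overlap (shared area 242.01 mm²), so overlapping operands fuse into one piece — 1 connected region. The outline is a single polygon with 16 vertices. Extrusion per mm of travel: 0.6 × 0.3 / (π × 0.875²) = 0.074835. Accumulating E over each segment gives final E = 7.4744.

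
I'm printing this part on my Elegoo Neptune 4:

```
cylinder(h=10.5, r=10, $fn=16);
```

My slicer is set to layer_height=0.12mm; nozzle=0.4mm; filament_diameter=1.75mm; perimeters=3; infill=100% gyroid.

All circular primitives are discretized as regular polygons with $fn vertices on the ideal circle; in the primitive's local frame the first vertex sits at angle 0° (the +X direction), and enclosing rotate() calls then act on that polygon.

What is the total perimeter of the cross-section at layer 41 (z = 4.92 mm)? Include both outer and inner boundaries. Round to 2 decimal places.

At z = 4.92 mm: the cylinder: section is a regular 16-gon, circumradius r=10 (perimeter = 2·16·10.000·sin(180°/16) = 62.43 mm). Overall, the cross-section is a single solid region. Total boundary length (outer) = 62.43 mm.

62.43 mm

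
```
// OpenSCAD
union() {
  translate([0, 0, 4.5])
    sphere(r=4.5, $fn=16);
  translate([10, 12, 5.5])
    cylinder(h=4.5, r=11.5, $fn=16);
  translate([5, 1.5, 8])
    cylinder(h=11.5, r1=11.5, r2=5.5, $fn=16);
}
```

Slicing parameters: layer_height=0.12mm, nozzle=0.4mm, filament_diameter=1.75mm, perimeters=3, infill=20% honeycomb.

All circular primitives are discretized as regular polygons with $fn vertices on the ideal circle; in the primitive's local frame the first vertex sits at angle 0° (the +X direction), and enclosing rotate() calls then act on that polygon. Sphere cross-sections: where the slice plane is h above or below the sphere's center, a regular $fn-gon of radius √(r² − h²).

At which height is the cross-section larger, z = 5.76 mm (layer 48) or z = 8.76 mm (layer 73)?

layer 73 (z = 8.76 mm)

Layer 48 (z = 5.76): the r=4.5 sphere contributes a regular 16-gon of circumradius √(4.5²−1.26²) = 4.320 (area = (16/2)·4.320²·sin(360°/16) = 57.13 mm²); the r=11.5 cylinder at (10, 12) gives a regular 16-gon of circumradius 11.5 (constant along its height) (area = (16/2)·11.500²·sin(360°/16) = 404.88 mm²); the cone at (5, 1.5) does not reach this height (z outside [8, 19.5]); Combining (union): the 2 present regions are separate (no shared area or edge), so areas and boundary lengths simply add and each stays a separate island — area = 462.01 mm². So its area = 462.01 mm². Layer 73 (z = 8.76): the r=4.5 sphere slices to a regular 16-gon of circumradius 1.450 (√(r²−h²) with h=4.26 from center) (area = (16/2)·1.450²·sin(360°/16) = 6.44 mm²); the cylinder at (10, 12): section is a regular 16-gon, circumradius r=11.5 (area = (16/2)·11.500²·sin(360°/16) = 404.88 mm²); the cone at (5, 1.5): at t=0.066 of its height the radius interpolates to r₁+(r₂−r₁)t = 11.103, giving a regular 16-gon of that circumradius (area = (16/2)·11.103²·sin(360°/16) = 377.44 mm²); Merging all regions: the regions partially overlap — summed areas 788.76 mm² minus the doubly-counted overlap 150.12 mm² gives 638.63 mm² — area = 638.63 mm². So its area = 638.63 mm². Layer 73 is larger (638.63 vs 462.01 mm²).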